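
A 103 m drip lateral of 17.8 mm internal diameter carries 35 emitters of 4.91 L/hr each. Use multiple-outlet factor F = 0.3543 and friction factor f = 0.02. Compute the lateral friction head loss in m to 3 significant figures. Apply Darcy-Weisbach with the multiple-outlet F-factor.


Approach: apply Darcy-Weisbach with the multiple-outlet F-factor, Q = n*q/(3600*1000) m^3/s; v = Q/A; hf = F*f*(L/D)*(v^2/(2g)).
Q = 35*4.91/(3600*1000) = 4.7736e-05 m^3/s
A = pi*(17.8e-3/2)^2 = 2.4885e-04 m^2, so v = Q/A = 0.19183 m/s
hf = 0.3543*0.02*(103/0.0178)*(0.19183^2/(2*9.81)) = 0.0769 m
Therefore the lateral friction head loss = 0.0769 m.


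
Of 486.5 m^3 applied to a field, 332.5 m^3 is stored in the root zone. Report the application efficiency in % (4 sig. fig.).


Approach: apply the application efficiency ratio, Ea = (stored/applied)*100.
Ea = (332.5/486.5)*100 = 68.35 %
Therefore the application efficiency = 68.35 %.


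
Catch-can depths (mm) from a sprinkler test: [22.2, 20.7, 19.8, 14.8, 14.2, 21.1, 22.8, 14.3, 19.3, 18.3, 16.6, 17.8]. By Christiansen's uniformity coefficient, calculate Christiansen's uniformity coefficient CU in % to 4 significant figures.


Approach: apply Christiansen's uniformity coefficient, CU = (1 - mean_abs_deviation/mean)*100.
mean = 18.4917 mm
mean |d_i - mean| = 2.49167 mm
CU = (1 - 2.49167/18.4917)*100 = 86.53 %
Therefore Christiansen's uniformity coefficient CU = 86.53 %.


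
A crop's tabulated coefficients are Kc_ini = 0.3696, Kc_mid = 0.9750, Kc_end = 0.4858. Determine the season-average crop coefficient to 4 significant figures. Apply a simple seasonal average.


Approach: apply a simple seasonal average, Kc_avg = (Kc_ini + Kc_mid + Kc_end)/3.
Kc_avg = (0.3696 + 0.9750 + 0.4858)/3 = 0.6101
Therefore the season-average crop coefficient = 0.6101.


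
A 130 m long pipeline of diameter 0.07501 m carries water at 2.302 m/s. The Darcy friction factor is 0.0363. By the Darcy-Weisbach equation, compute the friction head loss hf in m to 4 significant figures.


Approach: apply the Darcy-Weisbach equation, hf = f*(L/D)*(v^2/(2g)).
hf = 0.0363 * (130/0.07501) * (2.302^2 / (2*9.81))
hf = 16.99 m
Therefore the friction head loss hf = 16.99 m.


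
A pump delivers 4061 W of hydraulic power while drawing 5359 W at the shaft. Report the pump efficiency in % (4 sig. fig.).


Approach: apply the efficiency ratio, eta = (P_out/P_in)*100.
eta = (4061 / 5359) * 100 = 75.78 %
Therefore the pump efficiency = 75.78 %.


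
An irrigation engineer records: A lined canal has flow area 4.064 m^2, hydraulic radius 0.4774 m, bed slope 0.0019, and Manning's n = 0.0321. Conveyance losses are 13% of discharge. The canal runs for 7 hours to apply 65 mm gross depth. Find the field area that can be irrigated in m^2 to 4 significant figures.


Approach: apply Manning's equation with a conveyance and depth budget, Q = (1/n)*A*R^(2/3)*S^(1/2); Q_field = Q*(1-loss); Area = Q_field*t/(d/1000).
Step 1 — canal discharge (Manning's equation):
  Q = (1/0.0321) * 4.064 * 0.4774^(2/3) * 0.0019^(1/2) = 3.37091 m^3/s
Step 2 — delivered flow: Q_field = 3.37091*(1 - 13/100) = 2.93269 m^3/s
Step 3 — volume delivered: V = 2.93269 * 7*3600 = 73903.8 m^3
Step 4 — area served: A = V / (depth/1000) = 73903.8 / 0.065 = 1137000 m^2
Therefore the field area that can be irrigated = 1137000 m^2.


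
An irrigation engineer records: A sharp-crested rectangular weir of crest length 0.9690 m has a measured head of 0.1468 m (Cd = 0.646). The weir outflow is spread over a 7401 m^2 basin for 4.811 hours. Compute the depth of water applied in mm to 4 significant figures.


Approach: apply the rectangular weir equation with a volume-to-depth conversion, Q = (2/3)*Cd*L*sqrt(2g)*H^1.5; d = Q*t/A * 1000.
Step 1 — weir discharge:
  Q = (2/3)*0.646*0.9690*sqrt(2*9.81)*0.1468^1.5 = 0.103969 m^3/s
Step 2 — volume: V = 0.103969 * 4.811*3600 = 1800.70 m^3
Step 3 — depth: d = V/A * 1000 = 1800.70/7401 * 1000 = 243.3 mm
Therefore the depth of water applied = 243.3 mm.


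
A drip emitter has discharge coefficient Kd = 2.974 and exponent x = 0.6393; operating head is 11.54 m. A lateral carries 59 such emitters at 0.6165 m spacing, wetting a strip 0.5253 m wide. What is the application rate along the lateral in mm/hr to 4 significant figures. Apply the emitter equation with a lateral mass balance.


Approach: apply the emitter equation with a lateral mass balance, q = Kd*h^x; Q = n*q; rate = Q/(n*spacing*width).
Step 1 — single emitter flow (q = Kd*h^x):
  q = 2.974 * 11.54^0.6393 = 14.2040 L/hr
Step 2 — total lateral flow: Q = 59 * 14.2040 = 838.033 L/hr
Step 3 — wetted area: A = 59 * 0.6165 * 0.5253 = 19.1070 m^2
Step 4 — application rate: Q/A = 838.033/19.1070 = 43.86 mm/hr
Therefore the application rate along the lateral = 43.86 mm/hr.


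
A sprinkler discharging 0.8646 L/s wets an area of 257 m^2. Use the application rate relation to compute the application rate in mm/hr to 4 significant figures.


Approach: apply the application rate relation, rate = (Q/A)*3600.
rate = (0.8646 / 257) * 3600 = 12.11 mm/hr
Therefore the application rate = 12.11 mm/hr.


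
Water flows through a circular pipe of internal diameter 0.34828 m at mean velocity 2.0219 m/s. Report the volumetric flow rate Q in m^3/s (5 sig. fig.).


Approach: apply the continuity equation for pipe flow, Q = A * v with A = pi*(D/2)^2.
A = pi*(0.34828/2)^2 = 0.09526798 m^2
Q = 0.09526798 * 2.0219 = 0.19262 m^3/s
Therefore the volumetric flow rate Q = 0.19262 m^3/s.


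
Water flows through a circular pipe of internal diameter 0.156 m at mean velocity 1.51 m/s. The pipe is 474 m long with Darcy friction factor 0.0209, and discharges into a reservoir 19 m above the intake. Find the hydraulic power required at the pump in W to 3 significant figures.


Approach: apply continuity + Darcy-Weisbach + hydraulic power, Q = A*v; hf = f*(L/D)*(v^2/(2g)); H = static + hf; P = rho*g*Q*H.
Step 1 — flow rate (continuity, Q = A*v):
  A = pi*(0.156/2)^2 = 0.019113 m^2
  Q = 0.019113 * 1.51 = 0.028861 m^3/s
Step 2 — friction head loss (Darcy-Weisbach):
  hf = 0.0209 * (474/0.156) * (1.51^2 / (2*9.81))
  hf = 7.3800 m
Step 3 — total head: H = 19 + 7.3800 = 26.380 m
Step 4 — hydraulic power (P = rho*g*Q*H):
  P = 1000 * 9.81 * 0.028861 * 26.380 = 7470 W
Therefore the hydraulic power required at the pump = 7470 W.


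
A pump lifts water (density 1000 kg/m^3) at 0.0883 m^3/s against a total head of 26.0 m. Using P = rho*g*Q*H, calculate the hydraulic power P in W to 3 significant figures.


P = 1000 * 9.81 * 0.0883 * 26.0 = 22500 W
Therefore the hydraulic power P = 22500 W.


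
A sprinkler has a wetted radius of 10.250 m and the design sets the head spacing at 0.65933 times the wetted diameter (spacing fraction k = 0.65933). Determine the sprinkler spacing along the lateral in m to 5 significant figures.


Approach: apply the sprinkler spacing rule (spacing as a fraction of wetted diameter), S = k*(2*R).
S = 0.65933 * (2 * 10.250) = 13.516 m
Therefore the sprinkler spacing along the lateral = 13.516 m.


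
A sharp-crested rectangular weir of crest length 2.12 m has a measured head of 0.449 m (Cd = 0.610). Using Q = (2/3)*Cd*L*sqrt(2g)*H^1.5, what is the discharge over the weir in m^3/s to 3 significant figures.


Q = (2/3)*0.610*2.12*sqrt(2*9.81)*0.449^1.5 = 1.15 m^3/s
Therefore the discharge over the weir = 1.15 m^3/s.


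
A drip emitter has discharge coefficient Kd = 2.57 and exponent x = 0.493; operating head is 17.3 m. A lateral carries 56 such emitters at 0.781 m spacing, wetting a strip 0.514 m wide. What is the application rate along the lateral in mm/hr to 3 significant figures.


Approach: apply the emitter equation with a lateral mass balance, q = Kd*h^x; Q = n*q; rate = Q/(n*spacing*width).
Step 1 — single emitter flow (q = Kd*h^x):
  q = 2.57 * 17.3^0.493 = 10.478 L/hr
Step 2 — total lateral flow: Q = 56 * 10.478 = 586.78 L/hr
Step 3 — wetted area: A = 56 * 0.781 * 0.514 = 22.480 m^2
Step 4 — application rate: Q/A = 586.78/22.480 = 26.1 mm/hr
Therefore the application rate along the lateral = 26.1 mm/hr.


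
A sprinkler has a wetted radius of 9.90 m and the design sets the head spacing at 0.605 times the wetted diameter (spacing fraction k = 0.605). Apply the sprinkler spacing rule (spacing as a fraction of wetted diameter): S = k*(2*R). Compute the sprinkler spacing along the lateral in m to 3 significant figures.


S = 0.605 * (2 * 9.90) = 12.0 m
Therefore the sprinkler spacing along the lateral = 12.0 m.


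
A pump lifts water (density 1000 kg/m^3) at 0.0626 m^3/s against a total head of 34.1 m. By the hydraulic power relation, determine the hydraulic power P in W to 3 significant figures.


Approach: apply the hydraulic power relation, P = rho*g*Q*H.
P = 1000 * 9.81 * 0.0626 * 34.1 = 20900 W
Therefore the hydraulic power P = 20900 W.


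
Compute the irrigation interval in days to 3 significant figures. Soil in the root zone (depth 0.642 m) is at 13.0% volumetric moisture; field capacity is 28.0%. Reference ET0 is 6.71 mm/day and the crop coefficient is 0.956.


Approach: apply soil-water budget scheduling, SMD = (FC-theta)/100*depth*1000; ETc = ET0*Kc; interval = SMD/ETc.
Step 1 — soil moisture deficit:
  SMD = (28.0 - 13.0)/100 * 0.642 * 1000 = 96.300 mm
Step 2 — daily crop ET (ETc = ET0*Kc):
  ETc = 6.71 * 0.956 = 6.4148 mm/day
Step 3 — irrigation interval (SMD/ETc):
  interval = 96.300 / 6.4148 = 15.0 days
Therefore the irrigation interval = 15.0 days.


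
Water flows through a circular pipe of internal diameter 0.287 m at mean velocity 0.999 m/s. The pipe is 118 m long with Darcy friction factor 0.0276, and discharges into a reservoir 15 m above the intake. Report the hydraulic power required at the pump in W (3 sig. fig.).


Approach: apply continuity + Darcy-Weisbach + hydraulic power, Q = A*v; hf = f*(L/D)*(v^2/(2g)); H = static + hf; P = rho*g*Q*H.
Step 1 — flow rate (continuity, Q = A*v):
  A = pi*(0.287/2)^2 = 0.064692 m^2
  Q = 0.064692 * 0.999 = 0.064628 m^3/s
Step 2 — friction head loss (Darcy-Weisbach):
  hf = 0.0276 * (118/0.287) * (0.999^2 / (2*9.81))
  hf = 0.57722 m
Step 3 — total head: H = 15 + 0.57722 = 15.577 m
Step 4 — hydraulic power (P = rho*g*Q*H):
  P = 1000 * 9.81 * 0.064628 * 15.577 = 9880 W
Therefore the hydraulic power required at the pump = 9880 W.


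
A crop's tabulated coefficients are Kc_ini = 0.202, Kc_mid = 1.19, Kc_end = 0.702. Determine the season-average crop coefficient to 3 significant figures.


Approach: apply a simple seasonal average, Kc_avg = (Kc_ini + Kc_mid + Kc_end)/3.
Kc_avg = (0.202 + 1.19 + 0.702)/3 = 0.698
Therefore the season-average crop coefficient = 0.698.


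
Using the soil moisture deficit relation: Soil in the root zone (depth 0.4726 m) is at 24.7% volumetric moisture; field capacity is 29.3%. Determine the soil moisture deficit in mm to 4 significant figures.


Approach: apply the soil moisture deficit relation, SMD = (FC - theta)/100 * depth * 1000.
SMD = (29.3 - 24.7)/100 * 0.4726 * 1000 = 21.74 mm
Therefore the soil moisture deficit = 21.74 mm.


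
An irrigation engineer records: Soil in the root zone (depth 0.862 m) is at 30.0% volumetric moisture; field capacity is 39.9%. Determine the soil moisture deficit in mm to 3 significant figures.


Approach: apply the soil moisture deficit relation, SMD = (FC - theta)/100 * depth * 1000.
SMD = (39.9 - 30.0)/100 * 0.862 * 1000 = 85.3 mm
Therefore the soil moisture deficit = 85.3 mm.


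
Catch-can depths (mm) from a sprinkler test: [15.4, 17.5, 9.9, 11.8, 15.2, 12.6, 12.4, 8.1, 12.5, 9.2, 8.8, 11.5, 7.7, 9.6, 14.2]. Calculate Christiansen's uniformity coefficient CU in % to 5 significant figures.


Approach: apply Christiansen's uniformity coefficient, CU = (1 - mean_abs_deviation/mean)*100.
mean = 11.76000 mm
mean |d_i - mean| = 2.336000 mm
CU = (1 - 2.336000/11.76000)*100 = 80.136 %
Therefore Christiansen's uniformity coefficient CU = 80.136 %.


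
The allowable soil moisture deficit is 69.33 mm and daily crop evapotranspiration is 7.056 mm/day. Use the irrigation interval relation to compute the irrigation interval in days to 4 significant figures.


Approach: apply the irrigation interval relation, interval = SMD / ETc.
interval = 69.33 / 7.056 = 9.826 days
Therefore the irrigation interval = 9.826 days.


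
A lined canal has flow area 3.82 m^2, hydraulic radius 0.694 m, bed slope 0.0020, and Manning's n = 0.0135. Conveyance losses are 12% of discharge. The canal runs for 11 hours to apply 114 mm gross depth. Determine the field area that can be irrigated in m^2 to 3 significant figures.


Approach: apply Manning's equation with a conveyance and depth budget, Q = (1/n)*A*R^(2/3)*S^(1/2); Q_field = Q*(1-loss); Area = Q_field*t/(d/1000).
Step 1 — canal discharge (Manning's equation):
  Q = (1/0.0135) * 3.82 * 0.694^(2/3) * 0.0020^(1/2) = 9.9194 m^3/s
Step 2 — delivered flow: Q_field = 9.9194*(1 - 12/100) = 8.7290 m^3/s
Step 3 — volume delivered: V = 8.7290 * 11*3600 = 345670 m^3
Step 4 — area served: A = V / (depth/1000) = 345670 / 0.114 = 3030000 m^2
Therefore the field area that can be irrigated = 3030000 m^2.


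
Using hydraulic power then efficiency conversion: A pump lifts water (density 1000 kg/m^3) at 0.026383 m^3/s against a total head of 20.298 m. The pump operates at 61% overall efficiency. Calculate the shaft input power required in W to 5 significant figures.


Approach: apply hydraulic power then efficiency conversion, P = rho*g*Q*H; P_in = P/eta.
Step 1 — hydraulic power (P = rho*g*Q*H):
  P = 1000 * 9.81 * 0.026383 * 20.298 = 5253.472 W
Step 2 — input power: P_in = P/eta = 5253.472 / 0.61 = 8612.2 W
Therefore the shaft input power required = 8612.2 W.


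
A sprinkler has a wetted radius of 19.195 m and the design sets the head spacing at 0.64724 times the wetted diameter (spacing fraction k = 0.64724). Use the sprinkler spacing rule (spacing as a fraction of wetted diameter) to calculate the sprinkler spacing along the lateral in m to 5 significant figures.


Approach: apply the sprinkler spacing rule (spacing as a fraction of wetted diameter), S = k*(2*R).
S = 0.64724 * (2 * 19.195) = 24.848 m
Therefore the sprinkler spacing along the lateral = 24.848 m.


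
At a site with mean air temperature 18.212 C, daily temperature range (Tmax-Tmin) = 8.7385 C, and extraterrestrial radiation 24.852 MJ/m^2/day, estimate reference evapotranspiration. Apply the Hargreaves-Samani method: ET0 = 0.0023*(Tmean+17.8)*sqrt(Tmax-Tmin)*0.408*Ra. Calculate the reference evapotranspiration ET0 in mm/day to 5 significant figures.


ET0 = 0.0023*(18.212+17.8)*sqrt(8.7385)*0.408*24.852 = 2.4826 mm/day
Therefore the reference evapotranspiration ET0 = 2.4826 mm/day.


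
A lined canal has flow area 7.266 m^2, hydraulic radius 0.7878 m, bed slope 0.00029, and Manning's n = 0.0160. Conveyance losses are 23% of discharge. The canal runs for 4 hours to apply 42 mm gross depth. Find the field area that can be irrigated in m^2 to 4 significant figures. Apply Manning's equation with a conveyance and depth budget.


Approach: apply Manning's equation with a conveyance and depth budget, Q = (1/n)*A*R^(2/3)*S^(1/2); Q_field = Q*(1-loss); Area = Q_field*t/(d/1000).
Step 1 — canal discharge (Manning's equation):
  Q = (1/0.0160) * 7.266 * 0.7878^(2/3) * 0.00029^(1/2) = 6.59657 m^3/s
Step 2 — delivered flow: Q_field = 6.59657*(1 - 23/100) = 5.07936 m^3/s
Step 3 — volume delivered: V = 5.07936 * 4*3600 = 73142.8 m^3
Step 4 — area served: A = V / (depth/1000) = 73142.8 / 0.042 = 1741000 m^2
Therefore the field area that can be irrigated = 1741000 m^2.


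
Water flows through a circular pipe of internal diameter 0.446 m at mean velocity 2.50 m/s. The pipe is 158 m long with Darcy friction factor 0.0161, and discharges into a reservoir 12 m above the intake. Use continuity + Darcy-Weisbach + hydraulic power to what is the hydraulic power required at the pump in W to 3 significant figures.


Approach: apply continuity + Darcy-Weisbach + hydraulic power, Q = A*v; hf = f*(L/D)*(v^2/(2g)); H = static + hf; P = rho*g*Q*H.
Step 1 — flow rate (continuity, Q = A*v):
  A = pi*(0.446/2)^2 = 0.15623 m^2
  Q = 0.15623 * 2.50 = 0.39057 m^3/s
Step 2 — friction head loss (Darcy-Weisbach):
  hf = 0.0161 * (158/0.446) * (2.50^2 / (2*9.81))
  hf = 1.8169 m
Step 3 — total head: H = 12 + 1.8169 = 13.817 m
Step 4 — hydraulic power (P = rho*g*Q*H):
  P = 1000 * 9.81 * 0.39057 * 13.817 = 52900 W
Therefore the hydraulic power required at the pump = 52900 W.


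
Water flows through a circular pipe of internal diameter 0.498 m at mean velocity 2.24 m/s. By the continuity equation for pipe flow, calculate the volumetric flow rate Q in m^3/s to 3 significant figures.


Approach: apply the continuity equation for pipe flow, Q = A * v with A = pi*(D/2)^2.
A = pi*(0.498/2)^2 = 0.19478 m^2
Q = 0.19478 * 2.24 = 0.436 m^3/s
Therefore the volumetric flow rate Q = 0.436 m^3/s.


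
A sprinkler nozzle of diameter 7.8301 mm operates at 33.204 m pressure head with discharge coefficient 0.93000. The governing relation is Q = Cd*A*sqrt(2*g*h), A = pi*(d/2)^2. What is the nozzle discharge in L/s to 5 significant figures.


A = pi*(7.8301e-3/2)^2 = 4.815313e-05 m^2
Q = 0.93000 * 4.815313e-05 * sqrt(2*9.81*33.204) * 1000 = 1.1430 L/s
Therefore the nozzle discharge = 1.1430 L/s.


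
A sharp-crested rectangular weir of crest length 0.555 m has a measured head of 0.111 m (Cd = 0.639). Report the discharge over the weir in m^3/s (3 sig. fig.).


Approach: apply the rectangular weir equation, Q = (2/3)*Cd*L*sqrt(2g)*H^1.5.
Q = (2/3)*0.639*0.555*sqrt(2*9.81)*0.111^1.5 = 0.0387 m^3/s
Therefore the discharge over the weir = 0.0387 m^3/s.


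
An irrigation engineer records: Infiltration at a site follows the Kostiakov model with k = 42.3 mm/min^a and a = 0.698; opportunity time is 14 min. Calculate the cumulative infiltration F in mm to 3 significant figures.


Approach: apply the Kostiakov infiltration equation, F = k*t^a.
F = 42.3 * 14^0.698 = 267 mm
Therefore the cumulative infiltration F = 267 mm.


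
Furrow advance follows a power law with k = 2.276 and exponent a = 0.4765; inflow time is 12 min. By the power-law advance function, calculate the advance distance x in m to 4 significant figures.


Approach: apply the power-law advance function, x = k*t^a.
x = 2.276 * 12^0.4765 = 7.437 m
Therefore the advance distance x = 7.437 m.


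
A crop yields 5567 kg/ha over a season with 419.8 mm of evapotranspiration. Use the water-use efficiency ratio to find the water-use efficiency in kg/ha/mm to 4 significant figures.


Approach: apply the water-use efficiency ratio, WUE = yield/ET.
WUE = 5567 / 419.8 = 13.26 kg/ha/mm
Therefore the water-use efficiency = 13.26 kg/ha/mm.


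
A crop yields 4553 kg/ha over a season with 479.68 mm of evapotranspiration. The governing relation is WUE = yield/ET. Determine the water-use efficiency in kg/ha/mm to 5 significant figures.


WUE = 4553 / 479.68 = 9.4917 kg/ha/mm
Therefore the water-use efficiency = 9.4917 kg/ha/mm.


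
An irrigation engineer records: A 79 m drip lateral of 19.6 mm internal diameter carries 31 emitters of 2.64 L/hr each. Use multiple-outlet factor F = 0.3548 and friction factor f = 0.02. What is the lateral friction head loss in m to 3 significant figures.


Approach: apply Darcy-Weisbach with the multiple-outlet F-factor, Q = n*q/(3600*1000) m^3/s; v = Q/A; hf = F*f*(L/D)*(v^2/(2g)).
Q = 31*2.64/(3600*1000) = 2.2733e-05 m^3/s
A = pi*(19.6e-3/2)^2 = 3.0172e-04 m^2, so v = Q/A = 0.075346 m/s
hf = 0.3548*0.02*(79/0.0196)*(0.075346^2/(2*9.81)) = 0.00828 m
Therefore the lateral friction head loss = 0.00828 m.


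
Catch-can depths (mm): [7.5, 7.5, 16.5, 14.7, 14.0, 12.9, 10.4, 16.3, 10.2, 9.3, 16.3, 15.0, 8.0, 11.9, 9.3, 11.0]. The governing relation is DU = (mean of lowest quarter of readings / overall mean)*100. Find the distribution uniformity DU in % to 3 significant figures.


sorted lowest 4 of 16: [7.5, 7.5, 8.0, 9.3] -> mean = 8.0750 mm
overall mean = 11.925 mm
DU = (8.0750/11.925)*100 = 67.7 %
Therefore the distribution uniformity DU = 67.7 %.


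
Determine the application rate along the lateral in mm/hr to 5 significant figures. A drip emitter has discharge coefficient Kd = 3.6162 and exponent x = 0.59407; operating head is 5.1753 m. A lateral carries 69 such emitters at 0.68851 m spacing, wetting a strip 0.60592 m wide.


Approach: apply the emitter equation with a lateral mass balance, q = Kd*h^x; Q = n*q; rate = Q/(n*spacing*width).
Step 1 — single emitter flow (q = Kd*h^x):
  q = 3.6162 * 5.1753^0.59407 = 9.602407 L/hr
Step 2 — total lateral flow: Q = 69 * 9.602407 = 662.5661 L/hr
Step 3 — wetted area: A = 69 * 0.68851 * 0.60592 = 28.78556 m^2
Step 4 — application rate: Q/A = 662.5661/28.78556 = 23.017 mm/hr
Therefore the application rate along the lateral = 23.017 mm/hr.


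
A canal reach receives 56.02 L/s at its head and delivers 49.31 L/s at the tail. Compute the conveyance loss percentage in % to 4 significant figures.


Approach: apply the conveyance loss ratio, loss% = ((Q_head - Q_tail)/Q_head)*100.
loss = ((56.02 - 49.31)/56.02)*100 = 11.98 %
Therefore the conveyance loss percentage = 11.98 %.


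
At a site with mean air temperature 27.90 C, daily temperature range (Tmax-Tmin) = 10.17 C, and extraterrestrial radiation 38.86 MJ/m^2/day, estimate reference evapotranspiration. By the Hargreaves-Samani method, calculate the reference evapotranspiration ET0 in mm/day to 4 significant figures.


Approach: apply the Hargreaves-Samani method, ET0 = 0.0023*(Tmean+17.8)*sqrt(Tmax-Tmin)*0.408*Ra.
ET0 = 0.0023*(27.90+17.8)*sqrt(10.17)*0.408*38.86 = 5.315 mm/day
Therefore the reference evapotranspiration ET0 = 5.315 mm/day.


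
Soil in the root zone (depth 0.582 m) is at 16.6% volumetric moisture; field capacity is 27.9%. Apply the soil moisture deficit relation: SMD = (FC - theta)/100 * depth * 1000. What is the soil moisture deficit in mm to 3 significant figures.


SMD = (27.9 - 16.6)/100 * 0.582 * 1000 = 65.8 mm
Therefore the soil moisture deficit = 65.8 mm.


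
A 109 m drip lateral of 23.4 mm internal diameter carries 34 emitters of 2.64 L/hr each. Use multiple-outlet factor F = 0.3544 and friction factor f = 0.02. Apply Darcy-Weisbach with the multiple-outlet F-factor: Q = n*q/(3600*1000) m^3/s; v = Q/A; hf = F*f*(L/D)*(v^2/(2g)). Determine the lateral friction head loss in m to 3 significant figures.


Q = 34*2.64/(3600*1000) = 2.4933e-05 m^3/s
A = pi*(23.4e-3/2)^2 = 4.3005e-04 m^2, so v = Q/A = 0.057977 m/s
hf = 0.3544*0.02*(109/0.0234)*(0.057977^2/(2*9.81)) = 0.00566 m
Therefore the lateral friction head loss = 0.00566 m.


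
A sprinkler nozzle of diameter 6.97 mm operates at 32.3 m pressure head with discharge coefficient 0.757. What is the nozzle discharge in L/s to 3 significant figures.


Approach: apply the orifice equation, Q = Cd*A*sqrt(2*g*h), A = pi*(d/2)^2.
A = pi*(6.97e-3/2)^2 = 3.8155e-05 m^2
Q = 0.757 * 3.8155e-05 * sqrt(2*9.81*32.3) * 1000 = 0.727 L/s
Therefore the nozzle discharge = 0.727 L/s.


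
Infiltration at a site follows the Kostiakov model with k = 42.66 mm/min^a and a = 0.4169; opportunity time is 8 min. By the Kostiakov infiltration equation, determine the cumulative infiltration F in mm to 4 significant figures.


Approach: apply the Kostiakov infiltration equation, F = k*t^a.
F = 42.66 * 8^0.4169 = 101.5 mm
Therefore the cumulative infiltration F = 101.5 mm.


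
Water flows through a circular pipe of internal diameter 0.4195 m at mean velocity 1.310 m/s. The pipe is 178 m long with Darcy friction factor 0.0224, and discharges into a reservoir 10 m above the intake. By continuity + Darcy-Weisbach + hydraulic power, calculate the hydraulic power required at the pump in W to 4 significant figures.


Approach: apply continuity + Darcy-Weisbach + hydraulic power, Q = A*v; hf = f*(L/D)*(v^2/(2g)); H = static + hf; P = rho*g*Q*H.
Step 1 — flow rate (continuity, Q = A*v):
  A = pi*(0.4195/2)^2 = 0.138215 m^2
  Q = 0.138215 * 1.310 = 0.181061 m^3/s
Step 2 — friction head loss (Darcy-Weisbach):
  hf = 0.0224 * (178/0.4195) * (1.310^2 / (2*9.81))
  hf = 0.831342 m
Step 3 — total head: H = 10 + 0.831342 = 10.8313 m
Step 4 — hydraulic power (P = rho*g*Q*H):
  P = 1000 * 9.81 * 0.181061 * 10.8313 = 19240 W
Therefore the hydraulic power required at the pump = 19240 W.


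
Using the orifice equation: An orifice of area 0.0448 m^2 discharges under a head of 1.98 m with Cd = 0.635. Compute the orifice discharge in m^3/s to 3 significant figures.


Approach: apply the orifice equation, Q = Cd*A*sqrt(2*g*h).
Q = 0.635 * 0.0448 * sqrt(2*9.81*1.98) = 0.177 m^3/s
Therefore the orifice discharge = 0.177 m^3/s.


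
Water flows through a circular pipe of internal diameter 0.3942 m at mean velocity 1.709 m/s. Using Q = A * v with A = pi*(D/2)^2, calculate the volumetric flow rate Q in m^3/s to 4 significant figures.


A = pi*(0.3942/2)^2 = 0.122046 m^2
Q = 0.122046 * 1.709 = 0.2086 m^3/s
Therefore the volumetric flow rate Q = 0.2086 m^3/s.


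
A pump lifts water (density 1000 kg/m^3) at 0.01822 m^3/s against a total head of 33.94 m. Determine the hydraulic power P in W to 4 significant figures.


Approach: apply the hydraulic power relation, P = rho*g*Q*H.
P = 1000 * 9.81 * 0.01822 * 33.94 = 6066 W
Therefore the hydraulic power P = 6066 W.


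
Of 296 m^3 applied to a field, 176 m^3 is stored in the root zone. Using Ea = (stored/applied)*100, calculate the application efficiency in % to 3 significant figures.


Ea = (176/296)*100 = 59.5 %
Therefore the application efficiency = 59.5 %.


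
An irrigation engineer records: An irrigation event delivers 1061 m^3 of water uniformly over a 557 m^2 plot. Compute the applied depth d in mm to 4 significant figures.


Approach: apply depth from volume over area, d = (V/A)*1000.
d = (1061 / 557) * 1000 = 1905 mm
Therefore the applied depth d = 1905 mm.


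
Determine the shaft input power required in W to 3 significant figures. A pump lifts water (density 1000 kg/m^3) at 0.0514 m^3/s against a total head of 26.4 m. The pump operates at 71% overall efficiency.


Approach: apply hydraulic power then efficiency conversion, P = rho*g*Q*H; P_in = P/eta.
Step 1 — hydraulic power (P = rho*g*Q*H):
  P = 1000 * 9.81 * 0.0514 * 26.4 = 13312 W
Step 2 — input power: P_in = P/eta = 13312 / 0.71 = 18700 W
Therefore the shaft input power required = 18700 W.


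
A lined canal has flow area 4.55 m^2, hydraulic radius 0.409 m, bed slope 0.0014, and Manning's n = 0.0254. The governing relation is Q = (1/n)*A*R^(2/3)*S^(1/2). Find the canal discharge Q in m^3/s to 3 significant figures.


Q = (1/0.0254) * 4.55 * 0.409^(2/3) * 0.0014^(1/2) = 3.69 m^3/s
Therefore the canal discharge Q = 3.69 m^3/s.


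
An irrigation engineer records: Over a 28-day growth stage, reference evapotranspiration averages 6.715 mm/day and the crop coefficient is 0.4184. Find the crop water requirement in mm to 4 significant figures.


Approach: apply the crop water requirement relation, CWR = ET0 * Kc * days.
CWR = 6.715 * 0.4184 * 28 = 78.67 mm
Therefore the crop water requirement = 78.67 mm.


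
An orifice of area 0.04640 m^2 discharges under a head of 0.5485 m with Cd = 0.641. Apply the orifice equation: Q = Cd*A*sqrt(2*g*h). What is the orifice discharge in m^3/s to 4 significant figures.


Q = 0.641 * 0.04640 * sqrt(2*9.81*0.5485) = 0.09757 m^3/s
Therefore the orifice discharge = 0.09757 m^3/s.


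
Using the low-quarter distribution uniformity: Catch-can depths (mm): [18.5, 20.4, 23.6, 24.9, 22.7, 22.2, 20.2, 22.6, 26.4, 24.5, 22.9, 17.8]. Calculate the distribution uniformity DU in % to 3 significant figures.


Approach: apply the low-quarter distribution uniformity, DU = (mean of lowest quarter of readings / overall mean)*100.
sorted lowest 3 of 12: [17.8, 18.5, 20.2] -> mean = 18.833 mm
overall mean = 22.225 mm
DU = (18.833/22.225)*100 = 84.7 %
Therefore the distribution uniformity DU = 84.7 %.


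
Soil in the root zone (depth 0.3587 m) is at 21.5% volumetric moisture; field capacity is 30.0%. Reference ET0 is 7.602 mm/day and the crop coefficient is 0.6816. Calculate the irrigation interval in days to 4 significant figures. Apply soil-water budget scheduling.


Approach: apply soil-water budget scheduling, SMD = (FC-theta)/100*depth*1000; ETc = ET0*Kc; interval = SMD/ETc.
Step 1 — soil moisture deficit:
  SMD = (30.0 - 21.5)/100 * 0.3587 * 1000 = 30.4895 mm
Step 2 — daily crop ET (ETc = ET0*Kc):
  ETc = 7.602 * 0.6816 = 5.18152 mm/day
Step 3 — irrigation interval (SMD/ETc):
  interval = 30.4895 / 5.18152 = 5.884 days
Therefore the irrigation interval = 5.884 days.


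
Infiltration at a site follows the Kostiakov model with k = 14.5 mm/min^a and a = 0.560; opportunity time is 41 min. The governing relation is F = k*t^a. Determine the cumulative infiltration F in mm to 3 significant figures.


F = 14.5 * 41^0.560 = 116 mm
Therefore the cumulative infiltration F = 116 mm.


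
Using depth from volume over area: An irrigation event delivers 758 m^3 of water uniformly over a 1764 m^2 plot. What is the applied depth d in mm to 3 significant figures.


Approach: apply depth from volume over area, d = (V/A)*1000.
d = (758 / 1764) * 1000 = 430 mm
Therefore the applied depth d = 430 mm.


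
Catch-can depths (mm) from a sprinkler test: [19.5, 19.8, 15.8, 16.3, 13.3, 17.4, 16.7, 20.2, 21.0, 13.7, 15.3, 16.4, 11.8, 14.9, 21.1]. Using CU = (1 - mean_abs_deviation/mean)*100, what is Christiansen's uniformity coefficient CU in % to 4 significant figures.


mean = 16.8800 mm
mean |d_i - mean| = 2.36267 mm
CU = (1 - 2.36267/16.8800)*100 = 86.00 %
Therefore Christiansen's uniformity coefficient CU = 86.00 %.


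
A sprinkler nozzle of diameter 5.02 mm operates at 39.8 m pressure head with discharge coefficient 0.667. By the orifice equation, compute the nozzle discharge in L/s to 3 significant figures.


Approach: apply the orifice equation, Q = Cd*A*sqrt(2*g*h), A = pi*(d/2)^2.
A = pi*(5.02e-3/2)^2 = 1.9792e-05 m^2
Q = 0.667 * 1.9792e-05 * sqrt(2*9.81*39.8) * 1000 = 0.369 L/s
Therefore the nozzle discharge = 0.369 L/s.


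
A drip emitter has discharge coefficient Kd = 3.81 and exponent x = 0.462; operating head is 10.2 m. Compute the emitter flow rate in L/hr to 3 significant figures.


Approach: apply the emitter characteristic equation, q = Kd * h^x.
q = 3.81 * 10.2^0.462 = 11.1 L/hr
Therefore the emitter flow rate = 11.1 L/hr.


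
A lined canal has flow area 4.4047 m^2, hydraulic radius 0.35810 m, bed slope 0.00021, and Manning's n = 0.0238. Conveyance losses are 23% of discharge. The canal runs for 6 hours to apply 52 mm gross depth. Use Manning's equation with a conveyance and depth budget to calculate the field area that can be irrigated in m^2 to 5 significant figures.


Approach: apply Manning's equation with a conveyance and depth budget, Q = (1/n)*A*R^(2/3)*S^(1/2); Q_field = Q*(1-loss); Area = Q_field*t/(d/1000).
Step 1 — canal discharge (Manning's equation):
  Q = (1/0.0238) * 4.4047 * 0.35810^(2/3) * 0.00021^(1/2) = 1.352442 m^3/s
Step 2 — delivered flow: Q_field = 1.352442*(1 - 23/100) = 1.041380 m^3/s
Step 3 — volume delivered: V = 1.041380 * 6*3600 = 22493.81 m^3
Step 4 — area served: A = V / (depth/1000) = 22493.81 / 0.052 = 432570 m^2
Therefore the field area that can be irrigated = 432570 m^2.


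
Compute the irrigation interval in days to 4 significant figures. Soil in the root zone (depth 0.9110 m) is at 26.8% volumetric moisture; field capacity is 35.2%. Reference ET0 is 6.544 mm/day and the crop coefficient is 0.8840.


Approach: apply soil-water budget scheduling, SMD = (FC-theta)/100*depth*1000; ETc = ET0*Kc; interval = SMD/ETc.
Step 1 — soil moisture deficit:
  SMD = (35.2 - 26.8)/100 * 0.9110 * 1000 = 76.5240 mm
Step 2 — daily crop ET (ETc = ET0*Kc):
  ETc = 6.544 * 0.8840 = 5.78490 mm/day
Step 3 — irrigation interval (SMD/ETc):
  interval = 76.5240 / 5.78490 = 13.23 days
Therefore the irrigation interval = 13.23 days.


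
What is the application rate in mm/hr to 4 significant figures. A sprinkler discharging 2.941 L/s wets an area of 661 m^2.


Approach: apply the application rate relation, rate = (Q/A)*3600.
rate = (2.941 / 661) * 3600 = 16.02 mm/hr
Therefore the application rate = 16.02 mm/hr.


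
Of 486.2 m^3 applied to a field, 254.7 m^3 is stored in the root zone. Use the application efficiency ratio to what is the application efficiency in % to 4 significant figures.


Approach: apply the application efficiency ratio, Ea = (stored/applied)*100.
Ea = (254.7/486.2)*100 = 52.39 %
Therefore the application efficiency = 52.39 %.


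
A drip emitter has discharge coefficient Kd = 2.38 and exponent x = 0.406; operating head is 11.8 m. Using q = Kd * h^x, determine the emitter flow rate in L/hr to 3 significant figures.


q = 2.38 * 11.8^0.406 = 6.48 L/hr
Therefore the emitter flow rate = 6.48 L/hr.


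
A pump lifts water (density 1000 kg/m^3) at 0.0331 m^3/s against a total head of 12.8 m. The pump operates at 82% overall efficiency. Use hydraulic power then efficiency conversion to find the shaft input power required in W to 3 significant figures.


Approach: apply hydraulic power then efficiency conversion, P = rho*g*Q*H; P_in = P/eta.
Step 1 — hydraulic power (P = rho*g*Q*H):
  P = 1000 * 9.81 * 0.0331 * 12.8 = 4156.3 W
Step 2 — input power: P_in = P/eta = 4156.3 / 0.82 = 5070 W
Therefore the shaft input power required = 5070 W.


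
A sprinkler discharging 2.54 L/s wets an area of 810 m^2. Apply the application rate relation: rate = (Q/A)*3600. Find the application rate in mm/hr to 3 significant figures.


rate = (2.54 / 810) * 3600 = 11.3 mm/hr
Therefore the application rate = 11.3 mm/hr.


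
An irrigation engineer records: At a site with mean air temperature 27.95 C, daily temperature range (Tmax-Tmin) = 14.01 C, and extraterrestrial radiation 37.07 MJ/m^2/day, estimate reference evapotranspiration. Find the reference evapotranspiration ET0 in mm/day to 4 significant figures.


Approach: apply the Hargreaves-Samani method, ET0 = 0.0023*(Tmean+17.8)*sqrt(Tmax-Tmin)*0.408*Ra.
ET0 = 0.0023*(27.95+17.8)*sqrt(14.01)*0.408*37.07 = 5.957 mm/day
Therefore the reference evapotranspiration ET0 = 5.957 mm/day.


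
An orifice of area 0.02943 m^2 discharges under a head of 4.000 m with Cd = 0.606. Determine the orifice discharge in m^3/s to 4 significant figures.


Approach: apply the orifice equation, Q = Cd*A*sqrt(2*g*h).
Q = 0.606 * 0.02943 * sqrt(2*9.81*4.000) = 0.1580 m^3/s
Therefore the orifice discharge = 0.1580 m^3/s.


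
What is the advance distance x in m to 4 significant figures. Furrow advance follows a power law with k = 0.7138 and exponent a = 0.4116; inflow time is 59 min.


Approach: apply the power-law advance function, x = k*t^a.
x = 0.7138 * 59^0.4116 = 3.823 m
Therefore the advance distance x = 3.823 m.


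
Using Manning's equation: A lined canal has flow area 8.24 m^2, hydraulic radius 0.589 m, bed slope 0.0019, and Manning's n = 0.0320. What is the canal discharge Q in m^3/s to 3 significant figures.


Approach: apply Manning's equation, Q = (1/n)*A*R^(2/3)*S^(1/2).
Q = (1/0.0320) * 8.24 * 0.589^(2/3) * 0.0019^(1/2) = 7.89 m^3/s
Therefore the canal discharge Q = 7.89 m^3/s.


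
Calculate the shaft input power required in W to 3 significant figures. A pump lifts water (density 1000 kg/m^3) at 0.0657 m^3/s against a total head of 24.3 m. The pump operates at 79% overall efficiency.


Approach: apply hydraulic power then efficiency conversion, P = rho*g*Q*H; P_in = P/eta.
Step 1 — hydraulic power (P = rho*g*Q*H):
  P = 1000 * 9.81 * 0.0657 * 24.3 = 15662 W
Step 2 — input power: P_in = P/eta = 15662 / 0.79 = 19800 W
Therefore the shaft input power required = 19800 W.


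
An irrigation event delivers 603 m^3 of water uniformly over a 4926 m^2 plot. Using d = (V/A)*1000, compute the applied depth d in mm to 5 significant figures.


d = (603 / 4926) * 1000 = 122.41 mm
Therefore the applied depth d = 122.41 mm.


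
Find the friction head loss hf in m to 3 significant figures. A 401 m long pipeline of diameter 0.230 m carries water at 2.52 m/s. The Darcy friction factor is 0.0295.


Approach: apply the Darcy-Weisbach equation, hf = f*(L/D)*(v^2/(2g)).
hf = 0.0295 * (401/0.230) * (2.52^2 / (2*9.81))
hf = 16.6 m
Therefore the friction head loss hf = 16.6 m.


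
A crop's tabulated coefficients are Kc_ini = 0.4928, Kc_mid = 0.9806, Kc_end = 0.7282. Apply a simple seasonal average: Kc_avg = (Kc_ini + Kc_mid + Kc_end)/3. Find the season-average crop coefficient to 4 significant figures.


Kc_avg = (0.4928 + 0.9806 + 0.7282)/3 = 0.7339
Therefore the season-average crop coefficient = 0.7339.


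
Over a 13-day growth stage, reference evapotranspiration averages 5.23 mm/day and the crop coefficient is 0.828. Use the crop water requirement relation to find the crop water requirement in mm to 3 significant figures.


Approach: apply the crop water requirement relation, CWR = ET0 * Kc * days.
CWR = 5.23 * 0.828 * 13 = 56.3 mm
Therefore the crop water requirement = 56.3 mm.


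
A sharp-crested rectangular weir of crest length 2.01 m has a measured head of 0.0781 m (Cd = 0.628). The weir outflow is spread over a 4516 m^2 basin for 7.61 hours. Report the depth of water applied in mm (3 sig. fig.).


Approach: apply the rectangular weir equation with a volume-to-depth conversion, Q = (2/3)*Cd*L*sqrt(2g)*H^1.5; d = Q*t/A * 1000.
Step 1 — weir discharge:
  Q = (2/3)*0.628*2.01*sqrt(2*9.81)*0.0781^1.5 = 0.081356 m^3/s
Step 2 — volume: V = 0.081356 * 7.61*3600 = 2228.8 m^3
Step 3 — depth: d = V/A * 1000 = 2228.8/4516 * 1000 = 494 mm
Therefore the depth of water applied = 494 mm.


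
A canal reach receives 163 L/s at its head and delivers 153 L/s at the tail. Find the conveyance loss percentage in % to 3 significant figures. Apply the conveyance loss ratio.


Approach: apply the conveyance loss ratio, loss% = ((Q_head - Q_tail)/Q_head)*100.
loss = ((163 - 153)/163)*100 = 6.13 %
Therefore the conveyance loss percentage = 6.13 %.


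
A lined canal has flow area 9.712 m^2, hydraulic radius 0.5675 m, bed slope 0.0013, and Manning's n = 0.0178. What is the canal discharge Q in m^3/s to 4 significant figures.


Approach: apply Manning's equation, Q = (1/n)*A*R^(2/3)*S^(1/2).
Q = (1/0.0178) * 9.712 * 0.5675^(2/3) * 0.0013^(1/2) = 13.48 m^3/s
Therefore the canal discharge Q = 13.48 m^3/s.


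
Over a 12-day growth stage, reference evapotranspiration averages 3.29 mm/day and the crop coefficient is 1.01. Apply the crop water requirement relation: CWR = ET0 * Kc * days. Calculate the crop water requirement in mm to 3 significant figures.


CWR = 3.29 * 1.01 * 12 = 39.9 mm
Therefore the crop water requirement = 39.9 mm.


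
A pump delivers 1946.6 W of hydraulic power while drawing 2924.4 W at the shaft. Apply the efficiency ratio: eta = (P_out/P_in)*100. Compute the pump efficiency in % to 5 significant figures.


eta = (1946.6 / 2924.4) * 100 = 66.564 %
Therefore the pump efficiency = 66.564 %.


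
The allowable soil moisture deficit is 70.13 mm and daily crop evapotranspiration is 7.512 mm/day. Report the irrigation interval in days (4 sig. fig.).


Approach: apply the irrigation interval relation, interval = SMD / ETc.
interval = 70.13 / 7.512 = 9.336 days
Therefore the irrigation interval = 9.336 days.


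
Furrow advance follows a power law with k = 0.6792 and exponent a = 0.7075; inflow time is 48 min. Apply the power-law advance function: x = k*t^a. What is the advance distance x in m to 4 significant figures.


x = 0.6792 * 48^0.7075 = 10.51 m
Therefore the advance distance x = 10.51 m.


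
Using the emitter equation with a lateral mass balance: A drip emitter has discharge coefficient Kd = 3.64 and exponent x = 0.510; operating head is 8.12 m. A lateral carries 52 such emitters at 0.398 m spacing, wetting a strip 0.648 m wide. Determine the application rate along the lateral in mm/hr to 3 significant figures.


Approach: apply the emitter equation with a lateral mass balance, q = Kd*h^x; Q = n*q; rate = Q/(n*spacing*width).
Step 1 — single emitter flow (q = Kd*h^x):
  q = 3.64 * 8.12^0.510 = 10.592 L/hr
Step 2 — total lateral flow: Q = 52 * 10.592 = 550.78 L/hr
Step 3 — wetted area: A = 52 * 0.398 * 0.648 = 13.411 m^2
Step 4 — application rate: Q/A = 550.78/13.411 = 41.1 mm/hr
Therefore the application rate along the lateral = 41.1 mm/hr.
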